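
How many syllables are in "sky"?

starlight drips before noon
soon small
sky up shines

1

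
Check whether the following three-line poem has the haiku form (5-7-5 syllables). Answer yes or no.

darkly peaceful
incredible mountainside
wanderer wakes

Line 1: darkly (2), peaceful (2) → 4 (expected 5)
Line 2: incredible (4), mountainside (3) → 7 ✓
Line 3: wanderer (3), wakes (1) → 4 (expected 5)

No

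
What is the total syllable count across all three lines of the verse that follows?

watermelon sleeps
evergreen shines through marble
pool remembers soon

17

Line 1: watermelon (4), sleeps (1) → 5
Line 2: evergreen (3), shines (1), through (1), marble (2) → 7
Line 3: pool (1), remembers (3), soon (1) → 5
Total: 5 + 7 + 5 = 17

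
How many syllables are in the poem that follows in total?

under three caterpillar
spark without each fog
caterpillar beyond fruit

19

Line 1: "under three caterpillar": 2+1+4 = 7
Line 2: "spark without each fog": 1+2+1+1 = 5
Line 3: "caterpillar beyond fruit": 4+2+1 = 7
Total: 7 + 5 + 7 = 19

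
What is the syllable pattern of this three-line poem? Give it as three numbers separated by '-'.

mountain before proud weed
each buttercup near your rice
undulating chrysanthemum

6-7-8

Line 1: "mountain before proud weed": 2+2+1+1 = 6
Line 2: "each buttercup near your rice": 1+3+1+1+1 = 7
Line 3: "undulating chrysanthemum": 4+4 = 8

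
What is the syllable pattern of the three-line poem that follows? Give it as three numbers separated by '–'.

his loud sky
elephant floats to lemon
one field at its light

3–7–5

Line 1: his (1), loud (1), sky (1) → 3
Line 2: elephant (3), floats (1), to (1), lemon (2) → 7
Line 3: one (1), field (1), at (1), its (1), light (1) → 5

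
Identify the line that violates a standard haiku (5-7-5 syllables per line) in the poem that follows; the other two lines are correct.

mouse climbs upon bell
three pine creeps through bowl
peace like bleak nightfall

Line 1: mouse(1) + climbs(1) + upon(2) + bell(1) = 5 ✓
Line 2: three(1) + pine(1) + creeps(1) + through(1) + bowl(1) = 5 (expected 7)
Line 3: peace(1) + like(1) + bleak(1) + nightfall(2) = 5 ✓

Line 2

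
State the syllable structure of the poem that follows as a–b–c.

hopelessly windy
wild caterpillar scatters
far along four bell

5–7–5

Line 1: hopelessly(3) + windy(2) = 5
Line 2: wild(1) + caterpillar(4) + scatters(2) = 7
Line 3: far(1) + along(2) + four(1) + bell(1) = 5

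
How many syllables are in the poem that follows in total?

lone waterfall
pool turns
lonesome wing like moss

Line 1: lone(1) + waterfall(3) = 4
Line 2: pool(1) + turns(1) = 2
Line 3: lonesome(2) + wing(1) + like(1) + moss(1) = 5
Total: 4 + 2 + 5 = 11

11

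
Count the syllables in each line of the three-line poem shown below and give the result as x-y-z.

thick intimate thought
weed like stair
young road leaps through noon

5-3-5

Line 1: thick (1), intimate (3), thought (1) → 5
Line 2: weed (1), like (1), stair (1) → 3
Line 3: young (1), road (1), leaps (1), through (1), noon (1) → 5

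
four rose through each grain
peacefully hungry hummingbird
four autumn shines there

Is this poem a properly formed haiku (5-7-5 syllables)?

No

Line 1: "four rose through each grain": 1+1+1+1+1 = 5 ✓
Line 2: "peacefully hungry hummingbird": 3+2+3 = 8 (expected 7)
Line 3: "four autumn shines there": 1+2+1+1 = 5 ✓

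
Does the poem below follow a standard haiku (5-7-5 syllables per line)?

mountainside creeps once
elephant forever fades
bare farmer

No

Line 1: "mountainside creeps once": 3+1+1 = 5 ✓
Line 2: "elephant forever fades": 3+3+1 = 7 ✓
Line 3: "bare farmer": 1+2 = 3 (expected 5)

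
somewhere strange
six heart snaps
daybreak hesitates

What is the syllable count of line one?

Line one: somewhere(2) + strange(1) = 3

3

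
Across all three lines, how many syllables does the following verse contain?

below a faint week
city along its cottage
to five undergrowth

17

Line 1: below(2) + a(1) + faint(1) + week(1) = 5
Line 2: city(2) + along(2) + its(1) + cottage(2) = 7
Line 3: to(1) + five(1) + undergrowth(3) = 5
Total: 5 + 7 + 5 = 17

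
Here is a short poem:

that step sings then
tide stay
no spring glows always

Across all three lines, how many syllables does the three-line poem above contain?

11

Line 1: that (1), step (1), sings (1), then (1) → 4
Line 2: tide (1), stay (1) → 2
Line 3: no (1), spring (1), glows (1), always (2) → 5
Total: 4 + 2 + 5 = 11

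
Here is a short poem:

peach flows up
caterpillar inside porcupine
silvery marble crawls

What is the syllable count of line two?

9

Line two: caterpillar (4), inside (2), porcupine (3) → 9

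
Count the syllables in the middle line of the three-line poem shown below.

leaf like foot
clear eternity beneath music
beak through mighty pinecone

9

The middle line: "clear eternity beneath music": 1+4+2+2 = 9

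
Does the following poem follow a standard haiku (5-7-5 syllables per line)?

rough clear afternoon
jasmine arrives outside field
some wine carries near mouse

No

Line 1: rough (1), clear (1), afternoon (3) → 5 ✓
Line 2: jasmine (2), arrives (2), outside (2), field (1) → 7 ✓
Line 3: some (1), wine (1), carries (2), near (1), mouse (1) → 6 (expected 5)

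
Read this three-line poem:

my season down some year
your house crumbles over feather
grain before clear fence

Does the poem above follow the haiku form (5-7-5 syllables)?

Line 1: my (1), season (2), down (1), some (1), year (1) → 6 (expected 5)
Line 2: your (1), house (1), crumbles (2), over (2), feather (2) → 8 (expected 7)
Line 3: grain (1), before (2), clear (1), fence (1) → 5 ✓

No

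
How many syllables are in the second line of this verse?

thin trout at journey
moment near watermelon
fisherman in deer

7

The second line: moment (2), near (1), watermelon (4) → 7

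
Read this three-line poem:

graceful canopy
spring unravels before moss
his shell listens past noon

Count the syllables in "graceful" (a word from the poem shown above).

"graceful" has 2 syllables.

2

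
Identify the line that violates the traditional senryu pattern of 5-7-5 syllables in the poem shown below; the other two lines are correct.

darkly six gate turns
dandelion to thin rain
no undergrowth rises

Line 3

Line 1: "darkly six gate turns": 2+1+1+1 = 5 ✓
Line 2: "dandelion to thin rain": 4+1+1+1 = 7 ✓
Line 3: "no undergrowth rises": 1+3+2 = 6 (expected 5)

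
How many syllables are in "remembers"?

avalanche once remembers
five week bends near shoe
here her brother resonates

3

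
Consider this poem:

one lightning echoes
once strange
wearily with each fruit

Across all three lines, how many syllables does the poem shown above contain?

13

Line 1: one (1), lightning (2), echoes (2) → 5
Line 2: once (1), strange (1) → 2
Line 3: wearily (3), with (1), each (1), fruit (1) → 6
Total: 5 + 2 + 6 = 13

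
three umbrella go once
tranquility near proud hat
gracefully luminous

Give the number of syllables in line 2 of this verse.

Line 2: tranquility(4) + near(1) + proud(1) + hat(1) = 7

7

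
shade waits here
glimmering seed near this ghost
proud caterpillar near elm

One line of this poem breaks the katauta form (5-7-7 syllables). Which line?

Line 1

Line 1: "shade waits here": 1+1+1 = 3 (expected 5)
Line 2: "glimmering seed near this ghost": 3+1+1+1+1 = 7 ✓
Line 3: "proud caterpillar near elm": 1+4+1+1 = 7 ✓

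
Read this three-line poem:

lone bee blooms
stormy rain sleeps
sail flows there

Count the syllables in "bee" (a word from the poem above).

1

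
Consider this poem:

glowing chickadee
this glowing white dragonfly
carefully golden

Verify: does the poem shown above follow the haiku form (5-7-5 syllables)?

Line 1: "glowing chickadee": 2+3 = 5 ✓
Line 2: "this glowing white dragonfly": 1+2+1+3 = 7 ✓
Line 3: "carefully golden": 3+2 = 5 ✓

Yes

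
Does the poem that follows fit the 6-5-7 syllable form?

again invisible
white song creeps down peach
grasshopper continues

No

Line 1: again(2) + invisible(4) = 6 ✓
Line 2: white(1) + song(1) + creeps(1) + down(1) + peach(1) = 5 ✓
Line 3: grasshopper(3) + continues(3) = 6 (expected 7)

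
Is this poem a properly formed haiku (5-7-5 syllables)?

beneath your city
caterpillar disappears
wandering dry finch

Yes

Line 1: "beneath your city": 2+1+2 = 5 ✓
Line 2: "caterpillar disappears": 4+3 = 7 ✓
Line 3: "wandering dry finch": 3+1+1 = 5 ✓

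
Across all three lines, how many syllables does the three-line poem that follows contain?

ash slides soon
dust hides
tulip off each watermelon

Line 1: "ash slides soon": 1+1+1 = 3
Line 2: "dust hides": 1+1 = 2
Line 3: "tulip off each watermelon": 2+1+1+4 = 8
Total: 3 + 2 + 8 = 13

13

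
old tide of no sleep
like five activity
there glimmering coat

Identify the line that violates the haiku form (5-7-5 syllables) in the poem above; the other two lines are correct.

Line 1: "old tide of no sleep": 1+1+1+1+1 = 5 ✓
Line 2: "like five activity": 1+1+4 = 6 (expected 7)
Line 3: "there glimmering coat": 1+3+1 = 5 ✓

The second line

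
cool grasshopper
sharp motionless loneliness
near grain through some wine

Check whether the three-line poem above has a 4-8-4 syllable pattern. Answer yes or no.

Line 1: "cool grasshopper": 1+3 = 4 ✓
Line 2: "sharp motionless loneliness": 1+3+3 = 7 (expected 8)
Line 3: "near grain through some wine": 1+1+1+1+1 = 5 (expected 4)

No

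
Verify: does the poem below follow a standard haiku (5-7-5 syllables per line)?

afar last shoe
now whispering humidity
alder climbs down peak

No

Line 1: "afar last shoe": 2+1+1 = 4 (expected 5)
Line 2: "now whispering humidity": 1+3+4 = 8 (expected 7)
Line 3: "alder climbs down peak": 2+1+1+1 = 5 ✓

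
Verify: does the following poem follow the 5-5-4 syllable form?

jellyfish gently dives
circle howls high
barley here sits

Line 1: "jellyfish gently dives": 3+2+1 = 6 (expected 5)
Line 2: "circle howls high": 2+1+1 = 4 (expected 5)
Line 3: "barley here sits": 2+1+1 = 4 ✓

No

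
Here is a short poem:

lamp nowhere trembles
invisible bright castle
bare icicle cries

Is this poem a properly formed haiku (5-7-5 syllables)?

Line 1: lamp (1), nowhere (2), trembles (2) → 5 ✓
Line 2: invisible (4), bright (1), castle (2) → 7 ✓
Line 3: bare (1), icicle (3), cries (1) → 5 ✓

Yes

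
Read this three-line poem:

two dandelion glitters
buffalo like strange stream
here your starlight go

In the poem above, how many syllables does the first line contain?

7

The first line: "two dandelion glitters": 1+4+2 = 7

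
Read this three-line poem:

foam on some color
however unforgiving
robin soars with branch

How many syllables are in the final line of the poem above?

The final line: "robin soars with branch": 2+1+1+1 = 5

5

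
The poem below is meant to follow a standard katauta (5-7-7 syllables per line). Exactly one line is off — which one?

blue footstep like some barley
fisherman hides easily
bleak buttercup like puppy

Line 1: blue (1), footstep (2), like (1), some (1), barley (2) → 7 (expected 5)
Line 2: fisherman (3), hides (1), easily (3) → 7 ✓
Line 3: bleak (1), buttercup (3), like (1), puppy (2) → 7 ✓

Line 1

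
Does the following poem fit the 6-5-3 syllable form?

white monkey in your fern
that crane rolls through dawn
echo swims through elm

Line 1: white (1), monkey (2), in (1), your (1), fern (1) → 6 ✓
Line 2: that (1), crane (1), rolls (1), through (1), dawn (1) → 5 ✓
Line 3: echo (2), swims (1), through (1), elm (1) → 5 (expected 3)

No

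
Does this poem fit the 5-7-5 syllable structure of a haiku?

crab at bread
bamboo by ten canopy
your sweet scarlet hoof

Line 1: crab(1) + at(1) + bread(1) = 3 (expected 5)
Line 2: bamboo(2) + by(1) + ten(1) + canopy(3) = 7 ✓
Line 3: your(1) + sweet(1) + scarlet(2) + hoof(1) = 5 ✓

No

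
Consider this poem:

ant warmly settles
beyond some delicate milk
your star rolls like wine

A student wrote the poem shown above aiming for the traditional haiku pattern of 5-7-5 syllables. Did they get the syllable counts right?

Line 1: ant(1) + warmly(2) + settles(2) = 5 ✓
Line 2: beyond(2) + some(1) + delicate(3) + milk(1) = 7 ✓
Line 3: your(1) + star(1) + rolls(1) + like(1) + wine(1) = 5 ✓

Yes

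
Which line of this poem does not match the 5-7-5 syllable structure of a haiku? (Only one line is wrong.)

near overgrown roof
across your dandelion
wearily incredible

The third line

Line 1: near (1), overgrown (3), roof (1) → 5 ✓
Line 2: across (2), your (1), dandelion (4) → 7 ✓
Line 3: wearily (3), incredible (4) → 7 (expected 5)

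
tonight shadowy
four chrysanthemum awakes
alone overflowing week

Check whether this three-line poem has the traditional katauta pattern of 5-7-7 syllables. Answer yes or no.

Line 1: "tonight shadowy": 2+3 = 5 ✓
Line 2: "four chrysanthemum awakes": 1+4+2 = 7 ✓
Line 3: "alone overflowing week": 2+4+1 = 7 ✓

Yes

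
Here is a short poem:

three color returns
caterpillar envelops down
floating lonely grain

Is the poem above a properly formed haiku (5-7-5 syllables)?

Line 1: three(1) + color(2) + returns(2) = 5 ✓
Line 2: caterpillar(4) + envelops(3) + down(1) = 8 (expected 7)
Line 3: floating(2) + lonely(2) + grain(1) = 5 ✓

No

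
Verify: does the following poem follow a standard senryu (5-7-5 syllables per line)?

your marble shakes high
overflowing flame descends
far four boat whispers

Line 1: your (1), marble (2), shakes (1), high (1) → 5 ✓
Line 2: overflowing (4), flame (1), descends (2) → 7 ✓
Line 3: far (1), four (1), boat (1), whispers (2) → 5 ✓

Yes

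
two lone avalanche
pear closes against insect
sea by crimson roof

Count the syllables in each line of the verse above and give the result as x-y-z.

5-7-5

Line 1: two (1), lone (1), avalanche (3) → 5
Line 2: pear (1), closes (2), against (2), insect (2) → 7
Line 3: sea (1), by (1), crimson (2), roof (1) → 5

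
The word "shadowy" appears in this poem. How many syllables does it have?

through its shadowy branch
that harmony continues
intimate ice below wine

3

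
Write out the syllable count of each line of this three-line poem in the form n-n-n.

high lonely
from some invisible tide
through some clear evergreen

Line 1: "high lonely": 1+2 = 3
Line 2: "from some invisible tide": 1+1+4+1 = 7
Line 3: "through some clear evergreen": 1+1+1+3 = 6

3-7-6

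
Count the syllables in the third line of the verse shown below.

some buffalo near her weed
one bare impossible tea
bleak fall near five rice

5

The third line: bleak (1), fall (1), near (1), five (1), rice (1) → 5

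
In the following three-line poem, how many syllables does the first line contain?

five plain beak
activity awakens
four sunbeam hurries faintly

The first line: five(1) + plain(1) + beak(1) = 3

3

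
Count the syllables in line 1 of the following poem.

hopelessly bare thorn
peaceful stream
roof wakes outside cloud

Line 1: hopelessly (3), bare (1), thorn (1) → 5

5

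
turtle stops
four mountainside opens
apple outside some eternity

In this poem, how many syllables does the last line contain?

9

The last line: apple (2), outside (2), some (1), eternity (4) → 9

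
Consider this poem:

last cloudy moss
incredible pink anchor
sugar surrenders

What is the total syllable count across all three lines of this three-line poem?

Line 1: "last cloudy moss": 1+2+1 = 4
Line 2: "incredible pink anchor": 4+1+2 = 7
Line 3: "sugar surrenders": 2+3 = 5
Total: 4 + 7 + 5 = 16

16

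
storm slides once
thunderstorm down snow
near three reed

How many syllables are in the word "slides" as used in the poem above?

"slides" has 1 syllable.

1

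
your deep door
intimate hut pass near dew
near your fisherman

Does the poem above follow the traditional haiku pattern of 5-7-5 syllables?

Line 1: your(1) + deep(1) + door(1) = 3 (expected 5)
Line 2: intimate(3) + hut(1) + pass(1) + near(1) + dew(1) = 7 ✓
Line 3: near(1) + your(1) + fisherman(3) = 5 ✓

No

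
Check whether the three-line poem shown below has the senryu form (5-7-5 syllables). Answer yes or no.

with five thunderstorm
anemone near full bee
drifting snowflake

No

Line 1: with (1), five (1), thunderstorm (3) → 5 ✓
Line 2: anemone (4), near (1), full (1), bee (1) → 7 ✓
Line 3: drifting (2), snowflake (2) → 4 (expected 5)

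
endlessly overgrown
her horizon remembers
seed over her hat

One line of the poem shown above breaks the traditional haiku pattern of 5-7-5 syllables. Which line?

Line 1: endlessly(3) + overgrown(3) = 6 (expected 5)
Line 2: her(1) + horizon(3) + remembers(3) = 7 ✓
Line 3: seed(1) + over(2) + her(1) + hat(1) = 5 ✓

The first line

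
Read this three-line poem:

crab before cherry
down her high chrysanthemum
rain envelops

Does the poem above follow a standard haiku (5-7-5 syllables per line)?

No

Line 1: crab (1), before (2), cherry (2) → 5 ✓
Line 2: down (1), her (1), high (1), chrysanthemum (4) → 7 ✓
Line 3: rain (1), envelops (3) → 4 (expected 5)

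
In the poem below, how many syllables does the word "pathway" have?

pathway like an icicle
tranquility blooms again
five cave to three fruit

2

"pathway" has 2 syllables.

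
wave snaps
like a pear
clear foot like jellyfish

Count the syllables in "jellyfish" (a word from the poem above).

3

"jellyfish" has 3 syllables.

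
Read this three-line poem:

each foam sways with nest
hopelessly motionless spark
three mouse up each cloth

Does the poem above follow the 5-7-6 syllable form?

No

Line 1: "each foam sways with nest": 1+1+1+1+1 = 5 ✓
Line 2: "hopelessly motionless spark": 3+3+1 = 7 ✓
Line 3: "three mouse up each cloth": 1+1+1+1+1 = 5 (expected 6)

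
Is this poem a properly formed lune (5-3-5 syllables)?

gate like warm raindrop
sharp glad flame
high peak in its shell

Yes

Line 1: "gate like warm raindrop": 1+1+1+2 = 5 ✓
Line 2: "sharp glad flame": 1+1+1 = 3 ✓
Line 3: "high peak in its shell": 1+1+1+1+1 = 5 ✓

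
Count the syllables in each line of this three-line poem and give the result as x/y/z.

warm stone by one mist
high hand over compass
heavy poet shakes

5/6/5

Line 1: "warm stone by one mist": 1+1+1+1+1 = 5
Line 2: "high hand over compass": 1+1+2+2 = 6
Line 3: "heavy poet shakes": 2+2+1 = 5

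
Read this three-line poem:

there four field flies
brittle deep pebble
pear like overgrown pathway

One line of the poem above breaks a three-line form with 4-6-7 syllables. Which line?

Line 1: there(1) + four(1) + field(1) + flies(1) = 4 ✓
Line 2: brittle(2) + deep(1) + pebble(2) = 5 (expected 6)
Line 3: pear(1) + like(1) + overgrown(3) + pathway(2) = 7 ✓

Line 2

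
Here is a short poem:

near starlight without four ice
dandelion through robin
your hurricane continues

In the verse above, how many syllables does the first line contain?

7

The first line: near (1), starlight (2), without (2), four (1), ice (1) → 7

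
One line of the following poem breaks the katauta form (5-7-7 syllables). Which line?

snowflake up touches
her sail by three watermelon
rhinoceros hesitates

The second line

Line 1: snowflake(2) + up(1) + touches(2) = 5 ✓
Line 2: her(1) + sail(1) + by(1) + three(1) + watermelon(4) = 8 (expected 7)
Line 3: rhinoceros(4) + hesitates(3) = 7 ✓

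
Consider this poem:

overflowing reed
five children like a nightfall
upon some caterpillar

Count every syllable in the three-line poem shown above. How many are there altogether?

Line 1: overflowing (4), reed (1) → 5
Line 2: five (1), children (2), like (1), a (1), nightfall (2) → 7
Line 3: upon (2), some (1), caterpillar (4) → 7
Total: 5 + 7 + 7 = 19

19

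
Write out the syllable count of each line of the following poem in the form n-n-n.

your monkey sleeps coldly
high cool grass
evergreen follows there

Line 1: "your monkey sleeps coldly": 1+2+1+2 = 6
Line 2: "high cool grass": 1+1+1 = 3
Line 3: "evergreen follows there": 3+2+1 = 6

6-3-6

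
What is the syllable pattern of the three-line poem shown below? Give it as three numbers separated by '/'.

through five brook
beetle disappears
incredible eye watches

3/5/7

Line 1: "through five brook": 1+1+1 = 3
Line 2: "beetle disappears": 2+3 = 5
Line 3: "incredible eye watches": 4+1+2 = 7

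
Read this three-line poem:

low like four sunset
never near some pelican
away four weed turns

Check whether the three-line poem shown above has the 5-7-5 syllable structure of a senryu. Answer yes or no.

Yes

Line 1: low (1), like (1), four (1), sunset (2) → 5 ✓
Line 2: never (2), near (1), some (1), pelican (3) → 7 ✓
Line 3: away (2), four (1), weed (1), turns (1) → 5 ✓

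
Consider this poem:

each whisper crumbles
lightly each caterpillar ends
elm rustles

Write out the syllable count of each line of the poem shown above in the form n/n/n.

5/8/3

Line 1: "each whisper crumbles": 1+2+2 = 5
Line 2: "lightly each caterpillar ends": 2+1+4+1 = 8
Line 3: "elm rustles": 1+2 = 3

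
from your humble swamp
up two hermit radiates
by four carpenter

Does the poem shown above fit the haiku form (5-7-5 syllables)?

Yes

Line 1: from(1) + your(1) + humble(2) + swamp(1) = 5 ✓
Line 2: up(1) + two(1) + hermit(2) + radiates(3) = 7 ✓
Line 3: by(1) + four(1) + carpenter(3) = 5 ✓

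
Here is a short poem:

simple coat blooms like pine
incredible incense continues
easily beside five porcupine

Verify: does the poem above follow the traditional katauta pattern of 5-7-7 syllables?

Line 1: "simple coat blooms like pine": 2+1+1+1+1 = 6 (expected 5)
Line 2: "incredible incense continues": 4+2+3 = 9 (expected 7)
Line 3: "easily beside five porcupine": 3+2+1+3 = 9 (expected 7)

No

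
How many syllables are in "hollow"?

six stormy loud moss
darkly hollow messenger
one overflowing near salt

"hollow" has 2 syllables.

2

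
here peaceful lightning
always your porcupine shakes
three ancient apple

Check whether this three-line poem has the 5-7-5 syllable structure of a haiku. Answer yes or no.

Line 1: here (1), peaceful (2), lightning (2) → 5 ✓
Line 2: always (2), your (1), porcupine (3), shakes (1) → 7 ✓
Line 3: three (1), ancient (2), apple (2) → 5 ✓

Yes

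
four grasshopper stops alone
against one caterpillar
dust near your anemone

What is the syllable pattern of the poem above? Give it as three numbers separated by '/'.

Line 1: "four grasshopper stops alone": 1+3+1+2 = 7
Line 2: "against one caterpillar": 2+1+4 = 7
Line 3: "dust near your anemone": 1+1+1+4 = 7

7/7/7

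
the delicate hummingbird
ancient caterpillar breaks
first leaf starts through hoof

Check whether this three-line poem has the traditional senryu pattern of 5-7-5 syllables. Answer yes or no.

No

Line 1: the(1) + delicate(3) + hummingbird(3) = 7 (expected 5)
Line 2: ancient(2) + caterpillar(4) + breaks(1) = 7 ✓
Line 3: first(1) + leaf(1) + starts(1) + through(1) + hoof(1) = 5 ✓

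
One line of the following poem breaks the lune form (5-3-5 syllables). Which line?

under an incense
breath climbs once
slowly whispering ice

Line 1: "under an incense": 2+1+2 = 5 ✓
Line 2: "breath climbs once": 1+1+1 = 3 ✓
Line 3: "slowly whispering ice": 2+3+1 = 6 (expected 5)

Line 3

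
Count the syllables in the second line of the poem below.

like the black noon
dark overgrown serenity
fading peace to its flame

The second line: "dark overgrown serenity": 1+3+4 = 8

8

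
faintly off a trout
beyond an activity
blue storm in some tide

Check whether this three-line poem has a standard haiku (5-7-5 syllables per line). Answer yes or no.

Yes

Line 1: faintly(2) + off(1) + a(1) + trout(1) = 5 ✓
Line 2: beyond(2) + an(1) + activity(4) = 7 ✓
Line 3: blue(1) + storm(1) + in(1) + some(1) + tide(1) = 5 ✓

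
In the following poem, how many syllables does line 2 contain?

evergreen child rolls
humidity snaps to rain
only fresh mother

7

Line 2: humidity(4) + snaps(1) + to(1) + rain(1) = 7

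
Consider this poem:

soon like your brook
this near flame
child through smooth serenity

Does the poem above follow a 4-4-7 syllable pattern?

No

Line 1: soon (1), like (1), your (1), brook (1) → 4 ✓
Line 2: this (1), near (1), flame (1) → 3 (expected 4)
Line 3: child (1), through (1), smooth (1), serenity (4) → 7 ✓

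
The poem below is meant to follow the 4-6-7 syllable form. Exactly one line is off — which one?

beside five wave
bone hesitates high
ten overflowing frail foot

Line 1: beside(2) + five(1) + wave(1) = 4 ✓
Line 2: bone(1) + hesitates(3) + high(1) = 5 (expected 6)
Line 3: ten(1) + overflowing(4) + frail(1) + foot(1) = 7 ✓

Line 2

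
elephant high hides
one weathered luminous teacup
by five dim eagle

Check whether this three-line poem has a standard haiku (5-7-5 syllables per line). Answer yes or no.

No

Line 1: "elephant high hides": 3+1+1 = 5 ✓
Line 2: "one weathered luminous teacup": 1+2+3+2 = 8 (expected 7)
Line 3: "by five dim eagle": 1+1+1+2 = 5 ✓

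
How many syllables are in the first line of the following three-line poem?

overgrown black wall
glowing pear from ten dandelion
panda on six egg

5

The first line: overgrown (3), black (1), wall (1) → 5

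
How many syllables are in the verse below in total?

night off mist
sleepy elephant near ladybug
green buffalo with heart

Line 1: night(1) + off(1) + mist(1) = 3
Line 2: sleepy(2) + elephant(3) + near(1) + ladybug(3) = 9
Line 3: green(1) + buffalo(3) + with(1) + heart(1) = 6
Total: 3 + 9 + 6 = 18

18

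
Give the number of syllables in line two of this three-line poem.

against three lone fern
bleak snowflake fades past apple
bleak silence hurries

Line two: bleak (1), snowflake (2), fades (1), past (1), apple (2) → 7

7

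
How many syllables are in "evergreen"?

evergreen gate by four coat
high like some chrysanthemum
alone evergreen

3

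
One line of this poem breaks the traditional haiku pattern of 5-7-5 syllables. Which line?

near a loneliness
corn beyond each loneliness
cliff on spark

The third line

Line 1: "near a loneliness": 1+1+3 = 5 ✓
Line 2: "corn beyond each loneliness": 1+2+1+3 = 7 ✓
Line 3: "cliff on spark": 1+1+1 = 3 (expected 5)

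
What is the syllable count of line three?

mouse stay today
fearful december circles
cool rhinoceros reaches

7

Line three: cool (1), rhinoceros (4), reaches (2) → 7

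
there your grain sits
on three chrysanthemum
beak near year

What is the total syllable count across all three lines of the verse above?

Line 1: there(1) + your(1) + grain(1) + sits(1) = 4
Line 2: on(1) + three(1) + chrysanthemum(4) = 6
Line 3: beak(1) + near(1) + year(1) = 3
Total: 4 + 6 + 3 = 13

13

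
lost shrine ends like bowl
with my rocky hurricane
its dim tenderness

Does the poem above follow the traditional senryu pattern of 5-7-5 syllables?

Yes

Line 1: lost (1), shrine (1), ends (1), like (1), bowl (1) → 5 ✓
Line 2: with (1), my (1), rocky (2), hurricane (3) → 7 ✓
Line 3: its (1), dim (1), tenderness (3) → 5 ✓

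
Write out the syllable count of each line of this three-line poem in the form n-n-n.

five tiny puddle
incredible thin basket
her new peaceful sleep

Line 1: "five tiny puddle": 1+2+2 = 5
Line 2: "incredible thin basket": 4+1+2 = 7
Line 3: "her new peaceful sleep": 1+1+2+1 = 5

5-7-5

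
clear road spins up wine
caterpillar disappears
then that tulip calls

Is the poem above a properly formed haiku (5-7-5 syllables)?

Line 1: clear (1), road (1), spins (1), up (1), wine (1) → 5 ✓
Line 2: caterpillar (4), disappears (3) → 7 ✓
Line 3: then (1), that (1), tulip (2), calls (1) → 5 ✓

Yes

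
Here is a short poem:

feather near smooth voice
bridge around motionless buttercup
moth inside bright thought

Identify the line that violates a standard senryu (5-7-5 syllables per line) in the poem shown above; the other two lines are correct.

Line 1: feather (2), near (1), smooth (1), voice (1) → 5 ✓
Line 2: bridge (1), around (2), motionless (3), buttercup (3) → 9 (expected 7)
Line 3: moth (1), inside (2), bright (1), thought (1) → 5 ✓

Line 2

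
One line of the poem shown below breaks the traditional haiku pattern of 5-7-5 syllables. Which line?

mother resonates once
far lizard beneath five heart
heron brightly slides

The first line

Line 1: mother (2), resonates (3), once (1) → 6 (expected 5)
Line 2: far (1), lizard (2), beneath (2), five (1), heart (1) → 7 ✓
Line 3: heron (2), brightly (2), slides (1) → 5 ✓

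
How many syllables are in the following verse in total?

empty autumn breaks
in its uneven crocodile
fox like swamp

16

Line 1: empty(2) + autumn(2) + breaks(1) = 5
Line 2: in(1) + its(1) + uneven(3) + crocodile(3) = 8
Line 3: fox(1) + like(1) + swamp(1) = 3
Total: 5 + 8 + 3 = 16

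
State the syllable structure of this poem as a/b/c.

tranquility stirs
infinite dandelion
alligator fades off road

Line 1: tranquility (4), stirs (1) → 5
Line 2: infinite (3), dandelion (4) → 7
Line 3: alligator (4), fades (1), off (1), road (1) → 7

5/7/7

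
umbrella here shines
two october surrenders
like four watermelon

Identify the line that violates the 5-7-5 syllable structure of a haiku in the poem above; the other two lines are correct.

The third line

Line 1: "umbrella here shines": 3+1+1 = 5 ✓
Line 2: "two october surrenders": 1+3+3 = 7 ✓
Line 3: "like four watermelon": 1+1+4 = 6 (expected 5)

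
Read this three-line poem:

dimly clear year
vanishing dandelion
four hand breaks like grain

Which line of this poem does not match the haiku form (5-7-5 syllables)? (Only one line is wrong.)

The first line

Line 1: dimly (2), clear (1), year (1) → 4 (expected 5)
Line 2: vanishing (3), dandelion (4) → 7 ✓
Line 3: four (1), hand (1), breaks (1), like (1), grain (1) → 5 ✓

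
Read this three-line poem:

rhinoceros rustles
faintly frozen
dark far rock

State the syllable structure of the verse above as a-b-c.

6-4-3

Line 1: "rhinoceros rustles": 4+2 = 6
Line 2: "faintly frozen": 2+2 = 4
Line 3: "dark far rock": 1+1+1 = 3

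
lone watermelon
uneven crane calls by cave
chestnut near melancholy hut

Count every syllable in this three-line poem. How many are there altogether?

Line 1: lone(1) + watermelon(4) = 5
Line 2: uneven(3) + crane(1) + calls(1) + by(1) + cave(1) = 7
Line 3: chestnut(2) + near(1) + melancholy(4) + hut(1) = 8
Total: 5 + 7 + 8 = 20

20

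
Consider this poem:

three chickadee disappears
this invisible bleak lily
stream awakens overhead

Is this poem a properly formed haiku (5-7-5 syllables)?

Line 1: three (1), chickadee (3), disappears (3) → 7 (expected 5)
Line 2: this (1), invisible (4), bleak (1), lily (2) → 8 (expected 7)
Line 3: stream (1), awakens (3), overhead (3) → 7 (expected 5)

No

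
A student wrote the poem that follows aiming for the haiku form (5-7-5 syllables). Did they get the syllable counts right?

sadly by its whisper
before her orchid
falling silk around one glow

No

Line 1: "sadly by its whisper": 2+1+1+2 = 6 (expected 5)
Line 2: "before her orchid": 2+1+2 = 5 (expected 7)
Line 3: "falling silk around one glow": 2+1+2+1+1 = 7 (expected 5)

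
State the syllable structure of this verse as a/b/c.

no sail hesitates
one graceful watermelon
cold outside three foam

Line 1: no (1), sail (1), hesitates (3) → 5
Line 2: one (1), graceful (2), watermelon (4) → 7
Line 3: cold (1), outside (2), three (1), foam (1) → 5

5/7/5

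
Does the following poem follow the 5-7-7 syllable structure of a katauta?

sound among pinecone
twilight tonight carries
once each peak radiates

Line 1: sound (1), among (2), pinecone (2) → 5 ✓
Line 2: twilight (2), tonight (2), carries (2) → 6 (expected 7)
Line 3: once (1), each (1), peak (1), radiates (3) → 6 (expected 7)

No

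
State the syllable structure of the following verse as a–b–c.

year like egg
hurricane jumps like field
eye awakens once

Line 1: "year like egg": 1+1+1 = 3
Line 2: "hurricane jumps like field": 3+1+1+1 = 6
Line 3: "eye awakens once": 1+3+1 = 5

3–6–5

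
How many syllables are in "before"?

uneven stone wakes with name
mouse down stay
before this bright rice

"before" has 2 syllables.

2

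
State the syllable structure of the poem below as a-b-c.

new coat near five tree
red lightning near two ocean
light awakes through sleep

5-7-5

Line 1: new (1), coat (1), near (1), five (1), tree (1) → 5
Line 2: red (1), lightning (2), near (1), two (1), ocean (2) → 7
Line 3: light (1), awakes (2), through (1), sleep (1) → 5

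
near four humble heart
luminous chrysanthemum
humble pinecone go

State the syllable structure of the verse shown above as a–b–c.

5–7–5

Line 1: near(1) + four(1) + humble(2) + heart(1) = 5
Line 2: luminous(3) + chrysanthemum(4) = 7
Line 3: humble(2) + pinecone(2) + go(1) = 5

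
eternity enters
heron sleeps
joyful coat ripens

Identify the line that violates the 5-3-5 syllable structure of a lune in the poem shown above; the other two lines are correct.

Line 1: eternity(4) + enters(2) = 6 (expected 5)
Line 2: heron(2) + sleeps(1) = 3 ✓
Line 3: joyful(2) + coat(1) + ripens(2) = 5 ✓

The first line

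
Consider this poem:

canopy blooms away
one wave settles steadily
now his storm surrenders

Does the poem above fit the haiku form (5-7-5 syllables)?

No

Line 1: "canopy blooms away": 3+1+2 = 6 (expected 5)
Line 2: "one wave settles steadily": 1+1+2+3 = 7 ✓
Line 3: "now his storm surrenders": 1+1+1+3 = 6 (expected 5)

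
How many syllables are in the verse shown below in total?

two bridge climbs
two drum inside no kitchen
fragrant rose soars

14

Line 1: two(1) + bridge(1) + climbs(1) = 3
Line 2: two(1) + drum(1) + inside(2) + no(1) + kitchen(2) = 7
Line 3: fragrant(2) + rose(1) + soars(1) = 4
Total: 3 + 7 + 4 = 14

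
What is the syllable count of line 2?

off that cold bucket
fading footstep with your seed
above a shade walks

7

Line 2: fading(2) + footstep(2) + with(1) + your(1) + seed(1) = 7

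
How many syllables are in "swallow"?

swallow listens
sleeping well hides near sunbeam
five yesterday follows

"swallow" has 2 syllables.

2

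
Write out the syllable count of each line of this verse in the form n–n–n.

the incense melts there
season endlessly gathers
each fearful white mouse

Line 1: the(1) + incense(2) + melts(1) + there(1) = 5
Line 2: season(2) + endlessly(3) + gathers(2) = 7
Line 3: each(1) + fearful(2) + white(1) + mouse(1) = 5

5–7–5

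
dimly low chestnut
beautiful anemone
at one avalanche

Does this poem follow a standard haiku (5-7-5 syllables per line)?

Yes

Line 1: "dimly low chestnut": 2+1+2 = 5 ✓
Line 2: "beautiful anemone": 3+4 = 7 ✓
Line 3: "at one avalanche": 1+1+3 = 5 ✓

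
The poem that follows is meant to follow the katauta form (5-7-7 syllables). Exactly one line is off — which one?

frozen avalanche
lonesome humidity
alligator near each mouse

Line 1: frozen(2) + avalanche(3) = 5 ✓
Line 2: lonesome(2) + humidity(4) = 6 (expected 7)
Line 3: alligator(4) + near(1) + each(1) + mouse(1) = 7 ✓

The second line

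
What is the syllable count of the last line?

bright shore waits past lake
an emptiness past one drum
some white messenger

5

The last line: some (1), white (1), messenger (3) → 5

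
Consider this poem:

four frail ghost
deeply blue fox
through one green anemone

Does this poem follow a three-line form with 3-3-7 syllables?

Line 1: four (1), frail (1), ghost (1) → 3 ✓
Line 2: deeply (2), blue (1), fox (1) → 4 (expected 3)
Line 3: through (1), one (1), green (1), anemone (4) → 7 ✓

No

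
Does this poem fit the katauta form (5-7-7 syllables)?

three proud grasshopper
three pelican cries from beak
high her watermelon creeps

Yes

Line 1: three (1), proud (1), grasshopper (3) → 5 ✓
Line 2: three (1), pelican (3), cries (1), from (1), beak (1) → 7 ✓
Line 3: high (1), her (1), watermelon (4), creeps (1) → 7 ✓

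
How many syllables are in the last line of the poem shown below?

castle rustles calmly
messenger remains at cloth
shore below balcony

6

The last line: shore (1), below (2), balcony (3) → 6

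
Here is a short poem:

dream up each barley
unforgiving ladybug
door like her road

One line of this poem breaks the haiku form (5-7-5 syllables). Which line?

Line 3

Line 1: dream (1), up (1), each (1), barley (2) → 5 ✓
Line 2: unforgiving (4), ladybug (3) → 7 ✓
Line 3: door (1), like (1), her (1), road (1) → 4 (expected 5)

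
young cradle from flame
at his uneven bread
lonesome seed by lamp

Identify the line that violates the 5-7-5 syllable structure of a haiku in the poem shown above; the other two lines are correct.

Line 2

Line 1: young (1), cradle (2), from (1), flame (1) → 5 ✓
Line 2: at (1), his (1), uneven (3), bread (1) → 6 (expected 7)
Line 3: lonesome (2), seed (1), by (1), lamp (1) → 5 ✓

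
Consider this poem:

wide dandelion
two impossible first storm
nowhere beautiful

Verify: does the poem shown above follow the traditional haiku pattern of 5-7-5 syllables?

Line 1: wide (1), dandelion (4) → 5 ✓
Line 2: two (1), impossible (4), first (1), storm (1) → 7 ✓
Line 3: nowhere (2), beautiful (3) → 5 ✓

Yes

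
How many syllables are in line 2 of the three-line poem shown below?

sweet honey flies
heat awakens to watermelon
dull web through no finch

9

Line 2: heat(1) + awakens(3) + to(1) + watermelon(4) = 9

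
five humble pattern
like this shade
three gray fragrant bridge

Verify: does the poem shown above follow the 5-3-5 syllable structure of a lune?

Line 1: five(1) + humble(2) + pattern(2) = 5 ✓
Line 2: like(1) + this(1) + shade(1) = 3 ✓
Line 3: three(1) + gray(1) + fragrant(2) + bridge(1) = 5 ✓

Yes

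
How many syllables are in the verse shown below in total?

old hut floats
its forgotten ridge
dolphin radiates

Line 1: old (1), hut (1), floats (1) → 3
Line 2: its (1), forgotten (3), ridge (1) → 5
Line 3: dolphin (2), radiates (3) → 5
Total: 3 + 5 + 5 = 13

13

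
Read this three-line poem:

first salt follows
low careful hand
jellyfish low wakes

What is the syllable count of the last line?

5

The last line: jellyfish (3), low (1), wakes (1) → 5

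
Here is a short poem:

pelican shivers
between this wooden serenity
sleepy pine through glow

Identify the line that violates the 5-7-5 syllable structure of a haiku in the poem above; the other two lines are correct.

Line 1: "pelican shivers": 3+2 = 5 ✓
Line 2: "between this wooden serenity": 2+1+2+4 = 9 (expected 7)
Line 3: "sleepy pine through glow": 2+1+1+1 = 5 ✓

Line 2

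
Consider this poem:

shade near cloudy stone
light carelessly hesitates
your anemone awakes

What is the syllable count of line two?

Line two: light(1) + carelessly(3) + hesitates(3) = 7

7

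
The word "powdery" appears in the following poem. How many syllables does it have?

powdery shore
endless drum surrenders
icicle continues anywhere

"powdery" has 3 syllables.

3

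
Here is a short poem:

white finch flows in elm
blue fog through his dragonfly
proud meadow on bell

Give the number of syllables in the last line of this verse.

The last line: proud (1), meadow (2), on (1), bell (1) → 5

5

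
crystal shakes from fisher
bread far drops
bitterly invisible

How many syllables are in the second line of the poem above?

The second line: bread(1) + far(1) + drops(1) = 3

3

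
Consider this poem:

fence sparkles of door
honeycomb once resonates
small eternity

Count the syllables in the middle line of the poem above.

7

The middle line: honeycomb(3) + once(1) + resonates(3) = 7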